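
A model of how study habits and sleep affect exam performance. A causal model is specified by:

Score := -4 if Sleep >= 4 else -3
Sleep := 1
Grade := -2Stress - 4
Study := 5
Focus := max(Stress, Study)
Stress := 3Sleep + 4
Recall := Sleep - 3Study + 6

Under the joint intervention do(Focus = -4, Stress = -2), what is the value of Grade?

0

The joint intervention fixes Focus = -4, Stress = -2, removing each variable's own equation.
Grade = -2Stress - 4  [with Stress=-2]  = 0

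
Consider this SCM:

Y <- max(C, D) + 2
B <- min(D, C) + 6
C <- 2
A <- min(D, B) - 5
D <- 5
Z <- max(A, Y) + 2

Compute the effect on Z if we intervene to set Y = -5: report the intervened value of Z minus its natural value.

-7

Under do(Y=-5), the mechanism Y <- max(C, D) + 2 is discarded; Y is fixed at -5.
B = min(D, C) + 6  [with D=5, C=2]  = 8
A = min(D, B) - 5  [with D=5, B=8]  = 0
Z = max(A, Y) + 2  [with A=0, Y=-5]  = 2
Without intervention: B = min(D, C) + 6  [with D=5, C=2]  = 8; Y = max(C, D) + 2  [with C=2, D=5]  = 7; A = min(D, B) - 5  [with D=5, B=8]  = 0; Z = max(A, Y) + 2  [with A=0, Y=7]  = 9.
Change = 2 − 9 = -7.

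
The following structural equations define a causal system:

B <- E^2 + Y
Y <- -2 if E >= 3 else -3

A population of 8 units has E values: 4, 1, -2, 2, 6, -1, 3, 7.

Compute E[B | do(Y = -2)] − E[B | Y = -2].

Every unit gets Y=-2 under the intervention. B values become 14, -1, 2, 2, 34, -1, 7, 47; E[B|do(Y=-2)] = 13.
E[B|Y=-2] averages over only the 4 units with Y=-2 (E = 4, 6, 3, 7): B = 14, 34, 7, 47, mean 25.5.
Difference = 13 − 25.5 = -12.5.

-12.5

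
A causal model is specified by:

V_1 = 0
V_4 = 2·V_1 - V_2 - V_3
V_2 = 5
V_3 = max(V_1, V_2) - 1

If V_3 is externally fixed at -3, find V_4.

-2

The intervention breaks the incoming arrows to V_3: V_3 = max(V_1, V_2) - 1 no longer applies, and V_3 = -3.
V_4 = 2·V_1 - V_2 - V_3  [with V_1=0, V_2=5, V_3=-3]  = -2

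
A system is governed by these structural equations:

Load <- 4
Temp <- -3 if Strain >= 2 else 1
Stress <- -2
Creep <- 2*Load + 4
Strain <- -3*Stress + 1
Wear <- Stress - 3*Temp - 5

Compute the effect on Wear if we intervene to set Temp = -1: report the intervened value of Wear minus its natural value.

-6

Under do(Temp=-1), the mechanism Temp <- -3 if Strain >= 2 else 1 is discarded; Temp is fixed at -1.
Wear = Stress - 3*Temp - 5  [with Stress=-2, Temp=-1]  = -4
Without intervention: Strain = -3*Stress + 1  [with Stress=-2]  = 7; Temp = -3 if Strain >= 2 else 1  [with Strain=7]  = -3; Wear = Stress - 3*Temp - 5  [with Stress=-2, Temp=-3]  = 2.
Change = -4 − 2 = -6.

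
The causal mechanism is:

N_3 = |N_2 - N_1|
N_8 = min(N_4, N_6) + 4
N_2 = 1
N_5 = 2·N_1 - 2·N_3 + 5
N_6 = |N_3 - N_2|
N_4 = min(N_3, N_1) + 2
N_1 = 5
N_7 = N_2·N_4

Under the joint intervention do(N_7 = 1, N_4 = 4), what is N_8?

The joint intervention fixes N_7 = 1, N_4 = 4, removing each variable's own equation.
N_3 = |N_2 - N_1|  [with N_2=1, N_1=5]  = 4
N_6 = |N_3 - N_2|  [with N_3=4, N_2=1]  = 3
N_8 = min(N_4, N_6) + 4  [with N_4=4, N_6=3]  = 7

7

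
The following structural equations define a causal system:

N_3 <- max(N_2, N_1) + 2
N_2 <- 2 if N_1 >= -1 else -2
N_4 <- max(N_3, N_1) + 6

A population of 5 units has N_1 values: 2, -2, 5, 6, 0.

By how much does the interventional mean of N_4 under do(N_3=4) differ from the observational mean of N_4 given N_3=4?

0.6

Every unit gets N_3=4 under the intervention. N_4 values become 10, 10, 11, 12, 10; E[N_4|do(N_3=4)] = 10.6.
E[N_4|N_3=4] averages over only the 2 units with N_3=4 (N_1 = 2, 0): N_4 = 10, 10, mean 10.
Difference = 10.6 − 10 = 0.6.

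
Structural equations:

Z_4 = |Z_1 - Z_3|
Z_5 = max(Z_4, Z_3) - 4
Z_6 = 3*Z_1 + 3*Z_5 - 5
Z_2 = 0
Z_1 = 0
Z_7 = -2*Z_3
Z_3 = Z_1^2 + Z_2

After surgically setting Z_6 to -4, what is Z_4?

0

do(Z_6=-4) replaces the equation Z_6 = 3*Z_1 + 3*Z_5 - 5 with the constant Z_6 = -4.
No directed path runs from Z_6 to Z_4, so Z_4 keeps its natural value.
Z_3 = Z_1^2 + Z_2  [with Z_1=0, Z_2=0]  = 0
Z_4 = |Z_1 - Z_3|  [with Z_1=0, Z_3=0]  = 0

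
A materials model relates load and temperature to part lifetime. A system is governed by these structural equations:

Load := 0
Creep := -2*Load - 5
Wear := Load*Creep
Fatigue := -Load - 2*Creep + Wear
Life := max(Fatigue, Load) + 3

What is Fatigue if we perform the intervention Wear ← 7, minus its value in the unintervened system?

7

The intervention breaks the incoming arrows to Wear: Wear := Load*Creep no longer applies, and Wear = 7.
Creep = -2*Load - 5  [with Load=0]  = -5
Fatigue = -Load - 2*Creep + Wear  [with Load=0, Creep=-5, Wear=7]  = 17
Without intervention: Creep = -2*Load - 5  [with Load=0]  = -5; Wear = Load*Creep  [with Load=0, Creep=-5]  = 0; Fatigue = -Load - 2*Creep + Wear  [with Load=0, Creep=-5, Wear=0]  = 10.
Change = 17 − 10 = 7.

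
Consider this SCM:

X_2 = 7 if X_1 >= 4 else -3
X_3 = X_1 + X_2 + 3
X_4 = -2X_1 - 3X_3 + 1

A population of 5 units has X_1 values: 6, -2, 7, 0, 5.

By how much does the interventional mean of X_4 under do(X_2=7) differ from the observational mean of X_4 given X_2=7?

14

The intervention sets X_2=7 in all 5 units regardless of X_1. Recomputing X_4 per unit gives -59, -19, -64, -29, -54; average -45.
Observing X_2=7 restricts to units where X_2's equation naturally yields 7: X_1 ∈ {6, 7, 5}. In that subpopulation X_4 = -59, -64, -54, mean -59.
Difference = -45 − (-59) = 14.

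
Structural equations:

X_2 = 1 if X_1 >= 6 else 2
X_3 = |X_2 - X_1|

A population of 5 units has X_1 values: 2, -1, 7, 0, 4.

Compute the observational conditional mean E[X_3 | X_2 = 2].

1.75

E[X_3|X_2=2] averages over only the 4 units with X_2=2 (X_1 = 2, -1, 0, 4): X_3 = 0, 3, 2, 2, mean 1.75.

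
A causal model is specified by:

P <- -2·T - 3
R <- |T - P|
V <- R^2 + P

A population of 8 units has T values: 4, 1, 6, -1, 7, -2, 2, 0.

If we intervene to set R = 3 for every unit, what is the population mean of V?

do(R=3) breaks R's dependence on T. With R=3 fixed, V across the units is -2, 4, -6, 8, -8, 10, 2, 6, mean 1.75.

1.75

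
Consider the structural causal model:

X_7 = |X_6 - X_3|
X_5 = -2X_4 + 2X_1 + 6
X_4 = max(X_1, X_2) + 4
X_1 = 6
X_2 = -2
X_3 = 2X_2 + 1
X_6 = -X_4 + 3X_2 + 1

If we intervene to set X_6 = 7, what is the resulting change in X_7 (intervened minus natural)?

Intervening sets X_6 = 7 and removes its equation (X_6 = -X_4 + 3X_2 + 1).
X_3 = 2X_2 + 1  [with X_2=-2]  = -3
X_7 = |X_6 - X_3|  [with X_6=7, X_3=-3]  = 10
Without intervention: X_3 = 2X_2 + 1  [with X_2=-2]  = -3; X_4 = max(X_1, X_2) + 4  [with X_1=6, X_2=-2]  = 10; X_6 = -X_4 + 3X_2 + 1  [with X_4=10, X_2=-2]  = -15; X_7 = |X_6 - X_3|  [with X_6=-15, X_3=-3]  = 12.
Change = 10 − 12 = -2.

-2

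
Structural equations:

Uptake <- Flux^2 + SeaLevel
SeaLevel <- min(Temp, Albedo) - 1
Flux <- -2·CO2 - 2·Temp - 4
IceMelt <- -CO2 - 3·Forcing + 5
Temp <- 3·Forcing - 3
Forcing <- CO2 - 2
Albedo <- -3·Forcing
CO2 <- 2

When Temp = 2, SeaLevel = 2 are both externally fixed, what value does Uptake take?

Setting Temp = 2, SeaLevel = 2 by intervention discards those variables' equations.
Flux = -2·CO2 - 2·Temp - 4  [with CO2=2, Temp=2]  = -12
Uptake = Flux^2 + SeaLevel  [with Flux=-12, SeaLevel=2]  = 146

146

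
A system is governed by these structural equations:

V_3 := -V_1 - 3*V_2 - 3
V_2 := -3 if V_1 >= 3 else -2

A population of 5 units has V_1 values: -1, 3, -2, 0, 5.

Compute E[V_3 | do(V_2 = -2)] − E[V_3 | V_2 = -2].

Every unit gets V_2=-2 under the intervention. V_3 values become 4, 0, 5, 3, -2; E[V_3|do(V_2=-2)] = 2.
Conditioning on V_2=-2 selects the 3 unit(s) with V_1 ∈ {-1, -2, 0}. Their V_3 values: 4, 5, 3. Mean = 4.
Difference = 2 − 4 = -2.

-2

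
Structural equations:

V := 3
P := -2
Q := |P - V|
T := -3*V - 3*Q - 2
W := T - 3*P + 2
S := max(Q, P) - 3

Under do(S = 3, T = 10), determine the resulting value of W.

18

Setting S = 3, T = 10 by intervention discards those variables' equations.
W = T - 3*P + 2  [with T=10, P=-2]  = 18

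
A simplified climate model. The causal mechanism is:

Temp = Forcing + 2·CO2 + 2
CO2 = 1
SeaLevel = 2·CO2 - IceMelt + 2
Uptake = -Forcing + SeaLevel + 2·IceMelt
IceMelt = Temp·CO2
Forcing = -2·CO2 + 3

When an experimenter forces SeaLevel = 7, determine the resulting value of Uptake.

The intervention breaks the incoming arrows to SeaLevel: SeaLevel = 2·CO2 - IceMelt + 2 no longer applies, and SeaLevel = 7.
Forcing = -2·CO2 + 3  [with CO2=1]  = 1
Temp = Forcing + 2·CO2 + 2  [with Forcing=1, CO2=1]  = 5
IceMelt = Temp·CO2  [with Temp=5, CO2=1]  = 5
Uptake = -Forcing + SeaLevel + 2·IceMelt  [with Forcing=1, SeaLevel=7, IceMelt=5]  = 16

16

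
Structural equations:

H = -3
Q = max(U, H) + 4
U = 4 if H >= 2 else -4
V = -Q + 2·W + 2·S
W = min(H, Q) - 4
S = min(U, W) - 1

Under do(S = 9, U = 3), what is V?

-3

The joint intervention fixes S = 9, U = 3, removing each variable's own equation.
Q = max(U, H) + 4  [with U=3, H=-3]  = 7
W = min(H, Q) - 4  [with H=-3, Q=7]  = -7
V = -Q + 2·W + 2·S  [with Q=7, W=-7, S=9]  = -3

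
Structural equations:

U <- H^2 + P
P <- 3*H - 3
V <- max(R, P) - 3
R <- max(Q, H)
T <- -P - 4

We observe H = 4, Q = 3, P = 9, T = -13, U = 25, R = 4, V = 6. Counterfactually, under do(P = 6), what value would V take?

The intervention breaks the incoming arrows to P: P <- 3*H - 3 no longer applies, and P = 6.
R = max(Q, H)  [with Q=3, H=4]  = 4
V = max(R, P) - 3  [with R=4, P=6]  = 3

3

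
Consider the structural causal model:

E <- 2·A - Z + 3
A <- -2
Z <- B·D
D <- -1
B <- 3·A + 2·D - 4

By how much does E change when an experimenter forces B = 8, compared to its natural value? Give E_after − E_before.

20

do(B=8) replaces the equation B <- 3·A + 2·D - 4 with the constant B = 8.
Z = B·D  [with B=8, D=-1]  = -8
E = 2·A - Z + 3  [with A=-2, Z=-8]  = 7
Without intervention: B = 3·A + 2·D - 4  [with A=-2, D=-1]  = -12; Z = B·D  [with B=-12, D=-1]  = 12; E = 2·A - Z + 3  [with A=-2, Z=12]  = -13.
Change = 7 − (-13) = 20.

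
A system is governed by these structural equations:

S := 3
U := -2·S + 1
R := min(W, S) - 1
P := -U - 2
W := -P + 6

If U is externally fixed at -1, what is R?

do(U=-1) replaces the equation U := -2·S + 1 with the constant U = -1.
P = -U - 2  [with U=-1]  = -1
W = -P + 6  [with P=-1]  = 7
R = min(W, S) - 1  [with W=7, S=3]  = 2

2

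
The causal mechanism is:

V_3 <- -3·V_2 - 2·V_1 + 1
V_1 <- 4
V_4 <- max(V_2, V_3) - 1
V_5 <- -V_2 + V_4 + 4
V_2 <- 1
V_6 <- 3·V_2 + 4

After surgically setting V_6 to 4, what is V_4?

do(V_6=4) replaces the equation V_6 <- 3·V_2 + 4 with the constant V_6 = 4.
No directed path runs from V_6 to V_4, so V_4 keeps its natural value.
V_3 = -3·V_2 - 2·V_1 + 1  [with V_2=1, V_1=4]  = -10
V_4 = max(V_2, V_3) - 1  [with V_2=1, V_3=-10]  = 0

0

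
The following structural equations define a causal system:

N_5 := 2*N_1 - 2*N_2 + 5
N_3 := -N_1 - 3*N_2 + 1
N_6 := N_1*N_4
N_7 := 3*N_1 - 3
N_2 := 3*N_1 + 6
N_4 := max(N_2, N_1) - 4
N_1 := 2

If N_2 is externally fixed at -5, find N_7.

Under do(N_2=-5), the mechanism N_2 := 3*N_1 + 6 is discarded; N_2 is fixed at -5.
No directed path runs from N_2 to N_7, so N_7 keeps its natural value.
N_7 = 3*N_1 - 3  [with N_1=2]  = 3

3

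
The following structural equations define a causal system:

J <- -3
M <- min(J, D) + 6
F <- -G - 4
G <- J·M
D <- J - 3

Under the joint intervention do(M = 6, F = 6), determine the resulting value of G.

-18

The joint intervention fixes M = 6, F = 6, removing each variable's own equation.
G = J·M  [with J=-3, M=6]  = -18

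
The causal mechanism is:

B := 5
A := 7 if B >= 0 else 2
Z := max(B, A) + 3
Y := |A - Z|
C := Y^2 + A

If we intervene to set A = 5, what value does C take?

do(A=5) replaces the equation A := 7 if B >= 0 else 2 with the constant A = 5.
Z = max(B, A) + 3  [with B=5, A=5]  = 8
Y = |A - Z|  [with A=5, Z=8]  = 3
C = Y^2 + A  [with Y=3, A=5]  = 14

14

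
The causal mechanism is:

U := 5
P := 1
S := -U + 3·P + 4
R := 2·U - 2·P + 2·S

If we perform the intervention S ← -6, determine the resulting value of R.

The intervention breaks the incoming arrows to S: S := -U + 3·P + 4 no longer applies, and S = -6.
R = 2·U - 2·P + 2·S  [with U=5, P=1, S=-6]  = -4

-4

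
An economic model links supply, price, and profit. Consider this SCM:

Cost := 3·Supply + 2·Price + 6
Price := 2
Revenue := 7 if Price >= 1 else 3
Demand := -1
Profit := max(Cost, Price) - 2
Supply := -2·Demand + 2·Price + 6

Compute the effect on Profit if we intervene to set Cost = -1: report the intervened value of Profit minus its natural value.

-44

Under do(Cost=-1), the mechanism Cost := 3·Supply + 2·Price + 6 is discarded; Cost is fixed at -1.
Profit = max(Cost, Price) - 2  [with Cost=-1, Price=2]  = 0
Without intervention: Supply = -2·Demand + 2·Price + 6  [with Demand=-1, Price=2]  = 12; Cost = 3·Supply + 2·Price + 6  [with Supply=12, Price=2]  = 46; Profit = max(Cost, Price) - 2  [with Cost=46, Price=2]  = 44.
Change = 0 − 44 = -44.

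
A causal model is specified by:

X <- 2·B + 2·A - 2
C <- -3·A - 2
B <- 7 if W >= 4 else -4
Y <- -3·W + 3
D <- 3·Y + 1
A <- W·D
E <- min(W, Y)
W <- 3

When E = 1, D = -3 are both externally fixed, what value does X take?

Under do(E = 1, D = -3), each intervened variable's structural equation is replaced by its fixed value.
B = 7 if W >= 4 else -4  [with W=3]  = -4
A = W·D  [with W=3, D=-3]  = -9
X = 2·B + 2·A - 2  [with B=-4, A=-9]  = -28

-28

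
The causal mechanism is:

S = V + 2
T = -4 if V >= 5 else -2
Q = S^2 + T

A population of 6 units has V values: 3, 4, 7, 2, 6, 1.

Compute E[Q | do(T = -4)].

do(T=-4) breaks T's dependence on V. With T=-4 fixed, Q across the units is 21, 32, 77, 12, 60, 5, mean 34.5.

34.5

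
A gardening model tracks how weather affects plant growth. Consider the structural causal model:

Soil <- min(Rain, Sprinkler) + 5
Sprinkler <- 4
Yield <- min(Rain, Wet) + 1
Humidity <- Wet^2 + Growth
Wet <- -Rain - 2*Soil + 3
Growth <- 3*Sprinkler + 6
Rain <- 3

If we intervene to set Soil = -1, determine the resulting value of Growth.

18

do(Soil=-1) replaces the equation Soil <- min(Rain, Sprinkler) + 5 with the constant Soil = -1.
Growth is not downstream of the intervention, so its value is determined by the original equations.
Growth = 3*Sprinkler + 6  [with Sprinkler=4]  = 18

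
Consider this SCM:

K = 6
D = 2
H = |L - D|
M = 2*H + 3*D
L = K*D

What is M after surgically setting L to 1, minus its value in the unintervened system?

-18

do(L=1) replaces the equation L = K*D with the constant L = 1.
H = |L - D|  [with L=1, D=2]  = 1
M = 2*H + 3*D  [with H=1, D=2]  = 8
Without intervention: L = K*D  [with K=6, D=2]  = 12; H = |L - D|  [with L=12, D=2]  = 10; M = 2*H + 3*D  [with H=10, D=2]  = 26.
Change = 8 − 26 = -18.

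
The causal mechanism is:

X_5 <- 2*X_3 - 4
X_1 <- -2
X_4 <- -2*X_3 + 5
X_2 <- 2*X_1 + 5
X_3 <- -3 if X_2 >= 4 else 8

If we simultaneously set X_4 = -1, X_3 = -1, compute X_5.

-6

The joint intervention fixes X_4 = -1, X_3 = -1, removing each variable's own equation.
X_5 = 2*X_3 - 4  [with X_3=-1]  = -6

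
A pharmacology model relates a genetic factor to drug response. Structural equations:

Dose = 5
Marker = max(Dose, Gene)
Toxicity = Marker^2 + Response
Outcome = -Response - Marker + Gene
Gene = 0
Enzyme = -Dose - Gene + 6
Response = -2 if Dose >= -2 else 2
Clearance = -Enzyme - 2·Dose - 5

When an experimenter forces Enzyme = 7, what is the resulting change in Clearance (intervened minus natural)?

The intervention breaks the incoming arrows to Enzyme: Enzyme = -Dose - Gene + 6 no longer applies, and Enzyme = 7.
Clearance = -Enzyme - 2·Dose - 5  [with Enzyme=7, Dose=5]  = -22
Without intervention: Enzyme = -Dose - Gene + 6  [with Dose=5, Gene=0]  = 1; Clearance = -Enzyme - 2·Dose - 5  [with Enzyme=1, Dose=5]  = -16.
Change = -22 − (-16) = -6.

-6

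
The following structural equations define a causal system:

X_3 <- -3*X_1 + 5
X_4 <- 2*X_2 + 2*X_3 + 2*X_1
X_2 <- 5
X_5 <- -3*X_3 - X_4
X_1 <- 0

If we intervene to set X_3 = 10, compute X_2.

5

Under do(X_3=10), the mechanism X_3 <- -3*X_1 + 5 is discarded; X_3 is fixed at 10.
Since X_2 is not a descendant of the intervened variable, it is unaffected.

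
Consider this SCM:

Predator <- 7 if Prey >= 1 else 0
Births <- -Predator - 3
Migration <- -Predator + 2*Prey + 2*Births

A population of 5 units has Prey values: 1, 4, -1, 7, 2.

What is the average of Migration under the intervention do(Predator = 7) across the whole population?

-21.8

The intervention sets Predator=7 in all 5 units regardless of Prey. Recomputing Migration per unit gives -25, -19, -29, -13, -23; average -21.8.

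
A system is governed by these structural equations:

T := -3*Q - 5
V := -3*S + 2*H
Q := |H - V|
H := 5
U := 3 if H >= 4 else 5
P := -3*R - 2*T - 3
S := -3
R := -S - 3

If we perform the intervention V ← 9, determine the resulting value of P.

31

do(V=9) replaces the equation V := -3*S + 2*H with the constant V = 9.
R = -S - 3  [with S=-3]  = 0
Q = |H - V|  [with H=5, V=9]  = 4
T = -3*Q - 5  [with Q=4]  = -17
P = -3*R - 2*T - 3  [with R=0, T=-17]  = 31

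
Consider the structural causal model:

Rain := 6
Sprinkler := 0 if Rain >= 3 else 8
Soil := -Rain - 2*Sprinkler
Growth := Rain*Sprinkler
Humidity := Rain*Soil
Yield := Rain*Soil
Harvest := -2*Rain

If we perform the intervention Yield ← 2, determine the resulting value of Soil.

-6

do(Yield=2) replaces the equation Yield := Rain*Soil with the constant Yield = 2.
Soil is not downstream of the intervention, so its value is determined by the original equations.
Sprinkler = 0 if Rain >= 3 else 8  [with Rain=6]  = 0
Soil = -Rain - 2*Sprinkler  [with Rain=6, Sprinkler=0]  = -6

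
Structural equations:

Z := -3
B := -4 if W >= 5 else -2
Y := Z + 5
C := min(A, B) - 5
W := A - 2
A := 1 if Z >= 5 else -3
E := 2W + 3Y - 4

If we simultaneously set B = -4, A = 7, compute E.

Under do(B = -4, A = 7), each intervened variable's structural equation is replaced by its fixed value.
W = A - 2  [with A=7]  = 5
Y = Z + 5  [with Z=-3]  = 2
E = 2W + 3Y - 4  [with W=5, Y=2]  = 12

12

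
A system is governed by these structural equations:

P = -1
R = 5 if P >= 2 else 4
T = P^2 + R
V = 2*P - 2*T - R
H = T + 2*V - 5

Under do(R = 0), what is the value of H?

do(R=0) replaces the equation R = 5 if P >= 2 else 4 with the constant R = 0.
T = P^2 + R  [with P=-1, R=0]  = 1
V = 2*P - 2*T - R  [with P=-1, T=1, R=0]  = -4
H = T + 2*V - 5  [with T=1, V=-4]  = -12

-12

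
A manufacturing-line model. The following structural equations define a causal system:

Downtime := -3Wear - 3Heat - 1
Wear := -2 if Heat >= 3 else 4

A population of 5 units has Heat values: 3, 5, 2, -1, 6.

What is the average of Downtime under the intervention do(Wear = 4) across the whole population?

do(Wear=4) breaks Wear's dependence on Heat. With Wear=4 fixed, Downtime across the units is -22, -28, -19, -10, -31, mean -22.

-22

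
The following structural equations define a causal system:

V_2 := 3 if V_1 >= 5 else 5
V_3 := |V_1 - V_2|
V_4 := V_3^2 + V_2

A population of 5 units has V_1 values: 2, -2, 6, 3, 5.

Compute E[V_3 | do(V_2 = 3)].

Every unit gets V_2=3 under the intervention. V_3 values become 1, 5, 3, 0, 2; E[V_3|do(V_2=3)] = 2.2.

2.2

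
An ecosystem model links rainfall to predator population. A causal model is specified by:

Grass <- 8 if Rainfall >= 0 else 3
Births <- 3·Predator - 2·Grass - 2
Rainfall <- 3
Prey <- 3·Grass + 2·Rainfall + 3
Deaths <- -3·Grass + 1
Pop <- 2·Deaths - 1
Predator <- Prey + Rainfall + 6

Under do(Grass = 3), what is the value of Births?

do(Grass=3) replaces the equation Grass <- 8 if Rainfall >= 0 else 3 with the constant Grass = 3.
Prey = 3·Grass + 2·Rainfall + 3  [with Grass=3, Rainfall=3]  = 18
Predator = Prey + Rainfall + 6  [with Prey=18, Rainfall=3]  = 27
Births = 3·Predator - 2·Grass - 2  [with Predator=27, Grass=3]  = 73

73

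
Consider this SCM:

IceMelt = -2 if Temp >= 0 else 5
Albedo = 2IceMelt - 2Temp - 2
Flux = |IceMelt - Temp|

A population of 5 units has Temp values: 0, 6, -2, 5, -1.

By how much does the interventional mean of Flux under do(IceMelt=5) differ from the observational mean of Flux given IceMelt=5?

-2.7

Every unit gets IceMelt=5 under the intervention. Flux values become 5, 1, 7, 0, 6; E[Flux|do(IceMelt=5)] = 3.8.
Observing IceMelt=5 restricts to units where IceMelt's equation naturally yields 5: Temp ∈ {-2, -1}. In that subpopulation Flux = 7, 6, mean 6.5.
Difference = 3.8 − 6.5 = -2.7.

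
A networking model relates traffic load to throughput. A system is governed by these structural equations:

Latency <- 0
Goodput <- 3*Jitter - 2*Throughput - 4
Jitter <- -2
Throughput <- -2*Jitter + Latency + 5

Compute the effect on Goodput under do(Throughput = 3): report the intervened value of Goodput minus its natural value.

12

The intervention breaks the incoming arrows to Throughput: Throughput <- -2*Jitter + Latency + 5 no longer applies, and Throughput = 3.
Goodput = 3*Jitter - 2*Throughput - 4  [with Jitter=-2, Throughput=3]  = -16
Without intervention: Throughput = -2*Jitter + Latency + 5  [with Jitter=-2, Latency=0]  = 9; Goodput = 3*Jitter - 2*Throughput - 4  [with Jitter=-2, Throughput=9]  = -28.
Change = -16 − (-28) = 12.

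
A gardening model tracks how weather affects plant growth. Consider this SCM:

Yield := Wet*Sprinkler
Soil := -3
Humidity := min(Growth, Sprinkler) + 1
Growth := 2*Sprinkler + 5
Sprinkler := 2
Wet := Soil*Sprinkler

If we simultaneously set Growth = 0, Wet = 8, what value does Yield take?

16

The joint intervention fixes Growth = 0, Wet = 8, removing each variable's own equation.
Yield = Wet*Sprinkler  [with Wet=8, Sprinkler=2]  = 16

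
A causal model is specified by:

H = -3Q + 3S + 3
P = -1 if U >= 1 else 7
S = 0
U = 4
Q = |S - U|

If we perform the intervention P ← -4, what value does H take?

-9

Intervening sets P = -4 and removes its equation (P = -1 if U >= 1 else 7).
No directed path runs from P to H, so H keeps its natural value.
Q = |S - U|  [with S=0, U=4]  = 4
H = -3Q + 3S + 3  [with Q=4, S=0]  = -9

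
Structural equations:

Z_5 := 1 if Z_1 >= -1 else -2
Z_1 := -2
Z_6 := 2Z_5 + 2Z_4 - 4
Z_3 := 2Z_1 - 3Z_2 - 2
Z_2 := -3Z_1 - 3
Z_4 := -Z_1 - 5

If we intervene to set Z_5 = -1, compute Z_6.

The intervention breaks the incoming arrows to Z_5: Z_5 := 1 if Z_1 >= -1 else -2 no longer applies, and Z_5 = -1.
Z_4 = -Z_1 - 5  [with Z_1=-2]  = -3
Z_6 = 2Z_5 + 2Z_4 - 4  [with Z_5=-1, Z_4=-3]  = -12

-12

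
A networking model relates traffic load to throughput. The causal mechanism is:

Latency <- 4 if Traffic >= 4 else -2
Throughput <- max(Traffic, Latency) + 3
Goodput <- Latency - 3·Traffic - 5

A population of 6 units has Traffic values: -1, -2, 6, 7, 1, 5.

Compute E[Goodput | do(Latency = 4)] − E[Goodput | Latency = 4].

Under do(Latency=4), Latency's equation is replaced by Latency=4 for every unit. Per-unit Goodput: 2, 5, -19, -22, -4, -16. Mean = -9.
Conditioning on Latency=4 selects the 3 unit(s) with Traffic ∈ {6, 7, 5}. Their Goodput values: -19, -22, -16. Mean = -19.
Difference = -9 − (-19) = 10.

10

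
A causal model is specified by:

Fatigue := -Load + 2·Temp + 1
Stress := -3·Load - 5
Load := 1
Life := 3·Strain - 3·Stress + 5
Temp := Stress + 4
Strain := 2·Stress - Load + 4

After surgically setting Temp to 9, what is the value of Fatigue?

18

Intervening sets Temp = 9 and removes its equation (Temp := Stress + 4).
Fatigue = -Load + 2·Temp + 1  [with Load=1, Temp=9]  = 18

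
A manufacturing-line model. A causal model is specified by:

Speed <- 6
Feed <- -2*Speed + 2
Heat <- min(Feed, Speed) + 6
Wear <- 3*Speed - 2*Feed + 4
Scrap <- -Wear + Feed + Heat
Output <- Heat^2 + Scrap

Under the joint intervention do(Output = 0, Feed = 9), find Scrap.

17

The joint intervention fixes Output = 0, Feed = 9, removing each variable's own equation.
Heat = min(Feed, Speed) + 6  [with Feed=9, Speed=6]  = 12
Wear = 3*Speed - 2*Feed + 4  [with Speed=6, Feed=9]  = 4
Scrap = -Wear + Feed + Heat  [with Wear=4, Feed=9, Heat=12]  = 17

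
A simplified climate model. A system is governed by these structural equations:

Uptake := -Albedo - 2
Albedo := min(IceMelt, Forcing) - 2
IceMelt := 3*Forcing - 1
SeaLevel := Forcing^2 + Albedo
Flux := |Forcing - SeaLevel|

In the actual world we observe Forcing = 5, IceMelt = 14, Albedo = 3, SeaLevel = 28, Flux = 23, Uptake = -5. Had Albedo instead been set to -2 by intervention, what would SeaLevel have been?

23

The intervention breaks the incoming arrows to Albedo: Albedo := min(IceMelt, Forcing) - 2 no longer applies, and Albedo = -2.
SeaLevel = Forcing^2 + Albedo  [with Forcing=5, Albedo=-2]  = 23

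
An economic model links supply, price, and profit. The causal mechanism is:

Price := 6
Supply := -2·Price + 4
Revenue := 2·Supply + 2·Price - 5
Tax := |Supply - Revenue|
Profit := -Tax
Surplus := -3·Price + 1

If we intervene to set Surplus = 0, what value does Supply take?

do(Surplus=0) replaces the equation Surplus := -3·Price + 1 with the constant Surplus = 0.
Supply is not downstream of the intervention, so its value is determined by the original equations.
Supply = -2·Price + 4  [with Price=6]  = -8

-8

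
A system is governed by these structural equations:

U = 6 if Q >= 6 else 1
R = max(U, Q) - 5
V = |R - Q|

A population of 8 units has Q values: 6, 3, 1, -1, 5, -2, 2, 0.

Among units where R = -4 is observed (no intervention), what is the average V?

E[V|R=-4] averages over only the 4 units with R=-4 (Q = 1, -1, -2, 0): V = 5, 3, 2, 4, mean 3.5.

3.5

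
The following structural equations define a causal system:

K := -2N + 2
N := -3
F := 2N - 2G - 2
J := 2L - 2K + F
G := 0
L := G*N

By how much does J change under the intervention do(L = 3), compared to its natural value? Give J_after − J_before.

6

Under do(L=3), the mechanism L := G*N is discarded; L is fixed at 3.
K = -2N + 2  [with N=-3]  = 8
F = 2N - 2G - 2  [with N=-3, G=0]  = -8
J = 2L - 2K + F  [with L=3, K=8, F=-8]  = -18
Without intervention: K = -2N + 2  [with N=-3]  = 8; L = G*N  [with G=0, N=-3]  = 0; F = 2N - 2G - 2  [with N=-3, G=0]  = -8; J = 2L - 2K + F  [with L=0, K=8, F=-8]  = -24.
Change = -18 − (-24) = 6.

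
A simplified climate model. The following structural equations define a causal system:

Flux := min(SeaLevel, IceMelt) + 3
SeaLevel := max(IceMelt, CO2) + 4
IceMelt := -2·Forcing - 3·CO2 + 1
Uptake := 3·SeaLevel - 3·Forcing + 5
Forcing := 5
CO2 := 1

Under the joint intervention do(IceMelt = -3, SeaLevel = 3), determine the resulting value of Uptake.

Setting IceMelt = -3, SeaLevel = 3 by intervention discards those variables' equations.
Uptake = 3·SeaLevel - 3·Forcing + 5  [with SeaLevel=3, Forcing=5]  = -1

-1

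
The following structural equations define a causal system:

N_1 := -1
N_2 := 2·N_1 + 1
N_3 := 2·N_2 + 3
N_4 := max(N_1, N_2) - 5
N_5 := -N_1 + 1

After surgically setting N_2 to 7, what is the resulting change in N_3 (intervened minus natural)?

16

The intervention breaks the incoming arrows to N_2: N_2 := 2·N_1 + 1 no longer applies, and N_2 = 7.
N_3 = 2·N_2 + 3  [with N_2=7]  = 17
Without intervention: N_2 = 2·N_1 + 1  [with N_1=-1]  = -1; N_3 = 2·N_2 + 3  [with N_2=-1]  = 1.
Change = 17 − 1 = 16.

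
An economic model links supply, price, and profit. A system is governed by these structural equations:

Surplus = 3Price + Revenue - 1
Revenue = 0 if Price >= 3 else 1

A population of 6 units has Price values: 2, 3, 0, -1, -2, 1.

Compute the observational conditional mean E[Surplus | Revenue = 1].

0

Conditioning on Revenue=1 selects the 5 unit(s) with Price ∈ {2, 0, -1, -2, 1}. Their Surplus values: 6, 0, -3, -6, 3. Mean = 0.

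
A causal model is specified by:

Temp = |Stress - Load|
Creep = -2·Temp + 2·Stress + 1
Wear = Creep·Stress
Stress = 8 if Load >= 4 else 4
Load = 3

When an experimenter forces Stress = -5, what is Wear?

125

do(Stress=-5) replaces the equation Stress = 8 if Load >= 4 else 4 with the constant Stress = -5.
Temp = |Stress - Load|  [with Stress=-5, Load=3]  = 8
Creep = -2·Temp + 2·Stress + 1  [with Temp=8, Stress=-5]  = -25
Wear = Creep·Stress  [with Creep=-25, Stress=-5]  = 125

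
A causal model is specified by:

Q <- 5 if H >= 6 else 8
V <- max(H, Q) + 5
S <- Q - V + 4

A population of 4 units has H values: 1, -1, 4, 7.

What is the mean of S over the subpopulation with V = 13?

E[S|V=13] averages over only the 3 units with V=13 (H = 1, -1, 4): S = -1, -1, -1, mean -1.

-1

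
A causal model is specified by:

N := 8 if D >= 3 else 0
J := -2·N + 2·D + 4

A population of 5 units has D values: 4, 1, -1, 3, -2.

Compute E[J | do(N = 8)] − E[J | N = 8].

-5

do(N=8) breaks N's dependence on D. With N=8 fixed, J across the units is -4, -10, -14, -6, -16, mean -10.
Conditioning on N=8 selects the 2 unit(s) with D ∈ {4, 3}. Their J values: -4, -6. Mean = -5.
Difference = -10 − (-5) = -5.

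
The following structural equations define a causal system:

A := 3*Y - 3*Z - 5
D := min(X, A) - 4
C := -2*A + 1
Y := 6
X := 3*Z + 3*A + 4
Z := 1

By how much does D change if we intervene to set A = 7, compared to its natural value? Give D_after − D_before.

-3

do(A=7) replaces the equation A := 3*Y - 3*Z - 5 with the constant A = 7.
X = 3*Z + 3*A + 4  [with Z=1, A=7]  = 28
D = min(X, A) - 4  [with X=28, A=7]  = 3
Without intervention: A = 3*Y - 3*Z - 5  [with Y=6, Z=1]  = 10; X = 3*Z + 3*A + 4  [with Z=1, A=10]  = 37; D = min(X, A) - 4  [with X=37, A=10]  = 6.
Change = 3 − 6 = -3.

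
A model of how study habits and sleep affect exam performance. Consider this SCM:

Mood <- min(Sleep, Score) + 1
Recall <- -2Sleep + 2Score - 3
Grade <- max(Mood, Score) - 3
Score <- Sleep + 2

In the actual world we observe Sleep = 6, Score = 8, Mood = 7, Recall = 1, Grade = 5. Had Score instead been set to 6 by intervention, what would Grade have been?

4

do(Score=6) replaces the equation Score <- Sleep + 2 with the constant Score = 6.
Mood = min(Sleep, Score) + 1  [with Sleep=6, Score=6]  = 7
Grade = max(Mood, Score) - 3  [with Mood=7, Score=6]  = 4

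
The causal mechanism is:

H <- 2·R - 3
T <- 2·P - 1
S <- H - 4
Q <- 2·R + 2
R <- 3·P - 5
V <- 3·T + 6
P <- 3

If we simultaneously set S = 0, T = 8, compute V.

Under do(S = 0, T = 8), each intervened variable's structural equation is replaced by its fixed value.
V = 3·T + 6  [with T=8]  = 30

30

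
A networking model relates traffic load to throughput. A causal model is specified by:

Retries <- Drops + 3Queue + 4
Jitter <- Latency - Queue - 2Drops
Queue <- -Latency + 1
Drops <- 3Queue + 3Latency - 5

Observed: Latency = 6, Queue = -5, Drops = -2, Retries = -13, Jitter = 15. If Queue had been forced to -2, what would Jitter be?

do(Queue=-2) replaces the equation Queue <- -Latency + 1 with the constant Queue = -2.
Drops = 3Queue + 3Latency - 5  [with Queue=-2, Latency=6]  = 7
Jitter = Latency - Queue - 2Drops  [with Latency=6, Queue=-2, Drops=7]  = -6

-6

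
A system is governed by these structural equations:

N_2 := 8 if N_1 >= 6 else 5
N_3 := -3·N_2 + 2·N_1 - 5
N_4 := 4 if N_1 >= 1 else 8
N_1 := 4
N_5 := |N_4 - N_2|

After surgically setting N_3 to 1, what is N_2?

5

Under do(N_3=1), the mechanism N_3 := -3·N_2 + 2·N_1 - 5 is discarded; N_3 is fixed at 1.
Since N_2 is not a descendant of the intervened variable, it is unaffected.
N_2 = 8 if N_1 >= 6 else 5  [with N_1=4]  = 5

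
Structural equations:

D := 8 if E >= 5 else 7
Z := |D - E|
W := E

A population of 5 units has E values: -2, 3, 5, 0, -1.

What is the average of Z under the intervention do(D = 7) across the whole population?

Every unit gets D=7 under the intervention. Z values become 9, 4, 2, 7, 8; E[Z|do(D=7)] = 6.

6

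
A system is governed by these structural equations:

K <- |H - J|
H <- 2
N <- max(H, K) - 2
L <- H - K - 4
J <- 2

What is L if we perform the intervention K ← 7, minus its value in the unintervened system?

The intervention breaks the incoming arrows to K: K <- |H - J| no longer applies, and K = 7.
L = H - K - 4  [with H=2, K=7]  = -9
Without intervention: K = |H - J|  [with H=2, J=2]  = 0; L = H - K - 4  [with H=2, K=0]  = -2.
Change = -9 − (-2) = -7.

-7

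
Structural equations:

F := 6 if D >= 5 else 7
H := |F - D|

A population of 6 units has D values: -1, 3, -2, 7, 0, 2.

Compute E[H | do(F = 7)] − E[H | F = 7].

-1.1

Every unit gets F=7 under the intervention. H values become 8, 4, 9, 0, 7, 5; E[H|do(F=7)] = 5.5.
Observing F=7 restricts to units where F's equation naturally yields 7: D ∈ {-1, 3, -2, 0, 2}. In that subpopulation H = 8, 4, 9, 7, 5, mean 6.6.
Difference = 5.5 − 6.6 = -1.1.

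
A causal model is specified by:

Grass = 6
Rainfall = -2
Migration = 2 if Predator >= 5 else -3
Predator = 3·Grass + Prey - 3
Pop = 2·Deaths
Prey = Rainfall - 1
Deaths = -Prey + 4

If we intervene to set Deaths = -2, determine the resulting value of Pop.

-4

Under do(Deaths=-2), the mechanism Deaths = -Prey + 4 is discarded; Deaths is fixed at -2.
Pop = 2·Deaths  [with Deaths=-2]  = -4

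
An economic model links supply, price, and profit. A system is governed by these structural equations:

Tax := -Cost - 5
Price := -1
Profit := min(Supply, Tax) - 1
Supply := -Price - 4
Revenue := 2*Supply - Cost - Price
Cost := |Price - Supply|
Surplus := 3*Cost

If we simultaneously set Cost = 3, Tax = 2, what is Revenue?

-8

The joint intervention fixes Cost = 3, Tax = 2, removing each variable's own equation.
Supply = -Price - 4  [with Price=-1]  = -3
Revenue = 2*Supply - Cost - Price  [with Supply=-3, Cost=3, Price=-1]  = -8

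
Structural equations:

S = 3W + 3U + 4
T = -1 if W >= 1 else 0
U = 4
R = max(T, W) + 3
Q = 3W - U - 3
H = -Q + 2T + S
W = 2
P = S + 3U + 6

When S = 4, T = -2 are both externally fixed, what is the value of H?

1

The joint intervention fixes S = 4, T = -2, removing each variable's own equation.
Q = 3W - U - 3  [with W=2, U=4]  = -1
H = -Q + 2T + S  [with Q=-1, T=-2, S=4]  = 1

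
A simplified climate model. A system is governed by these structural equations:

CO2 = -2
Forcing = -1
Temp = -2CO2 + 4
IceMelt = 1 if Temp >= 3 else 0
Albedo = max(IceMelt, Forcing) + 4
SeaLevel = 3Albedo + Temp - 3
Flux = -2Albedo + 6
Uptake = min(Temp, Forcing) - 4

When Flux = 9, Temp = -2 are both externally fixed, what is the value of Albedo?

4

Under do(Flux = 9, Temp = -2), each intervened variable's structural equation is replaced by its fixed value.
IceMelt = 1 if Temp >= 3 else 0  [with Temp=-2]  = 0
Albedo = max(IceMelt, Forcing) + 4  [with IceMelt=0, Forcing=-1]  = 4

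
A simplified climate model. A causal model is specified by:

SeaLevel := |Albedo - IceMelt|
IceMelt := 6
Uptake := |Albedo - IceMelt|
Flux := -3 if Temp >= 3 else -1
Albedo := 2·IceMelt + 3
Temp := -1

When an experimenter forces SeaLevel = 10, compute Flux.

-1

Intervening sets SeaLevel = 10 and removes its equation (SeaLevel := |Albedo - IceMelt|).
No directed path runs from SeaLevel to Flux, so Flux keeps its natural value.
Flux = -3 if Temp >= 3 else -1  [with Temp=-1]  = -1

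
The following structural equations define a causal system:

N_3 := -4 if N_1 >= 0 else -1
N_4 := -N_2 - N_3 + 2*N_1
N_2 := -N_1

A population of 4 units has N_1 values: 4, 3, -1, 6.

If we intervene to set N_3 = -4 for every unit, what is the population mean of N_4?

The intervention sets N_3=-4 in all 4 units regardless of N_1. Recomputing N_4 per unit gives 16, 13, 1, 22; average 13.

13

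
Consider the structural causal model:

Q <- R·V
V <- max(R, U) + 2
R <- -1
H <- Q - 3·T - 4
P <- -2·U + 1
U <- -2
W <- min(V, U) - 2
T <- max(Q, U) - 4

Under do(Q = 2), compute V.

Under do(Q=2), the mechanism Q <- R·V is discarded; Q is fixed at 2.
Since V is not a descendant of the intervened variable, it is unaffected.
V = max(R, U) + 2  [with R=-1, U=-2]  = 1

1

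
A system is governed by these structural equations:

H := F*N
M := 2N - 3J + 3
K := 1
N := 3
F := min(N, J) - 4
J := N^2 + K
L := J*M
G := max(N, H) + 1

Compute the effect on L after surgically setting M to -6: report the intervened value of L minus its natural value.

Intervening sets M = -6 and removes its equation (M := 2N - 3J + 3).
J = N^2 + K  [with N=3, K=1]  = 10
L = J*M  [with J=10, M=-6]  = -60
Without intervention: J = N^2 + K  [with N=3, K=1]  = 10; M = 2N - 3J + 3  [with N=3, J=10]  = -21; L = J*M  [with J=10, M=-21]  = -210.
Change = -60 − (-210) = 150.

150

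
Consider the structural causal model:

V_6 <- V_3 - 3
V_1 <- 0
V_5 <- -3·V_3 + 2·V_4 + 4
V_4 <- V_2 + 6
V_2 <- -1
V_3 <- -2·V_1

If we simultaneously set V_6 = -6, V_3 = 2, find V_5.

8

Under do(V_6 = -6, V_3 = 2), each intervened variable's structural equation is replaced by its fixed value.
V_4 = V_2 + 6  [with V_2=-1]  = 5
V_5 = -3·V_3 + 2·V_4 + 4  [with V_3=2, V_4=5]  = 8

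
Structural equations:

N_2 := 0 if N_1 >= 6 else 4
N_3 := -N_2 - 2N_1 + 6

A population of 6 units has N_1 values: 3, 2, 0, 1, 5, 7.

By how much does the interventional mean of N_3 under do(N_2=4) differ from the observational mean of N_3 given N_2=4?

-1.6

Every unit gets N_2=4 under the intervention. N_3 values become -4, -2, 2, 0, -8, -12; E[N_3|do(N_2=4)] = -4.
Conditioning on N_2=4 selects the 5 unit(s) with N_1 ∈ {3, 2, 0, 1, 5}. Their N_3 values: -4, -2, 2, 0, -8. Mean = -2.4.
Difference = -4 − (-2.4) = -1.6.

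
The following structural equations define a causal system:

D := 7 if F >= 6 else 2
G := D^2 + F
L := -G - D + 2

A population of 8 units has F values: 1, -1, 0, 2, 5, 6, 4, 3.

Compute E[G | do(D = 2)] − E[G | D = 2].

Under do(D=2), D's equation is replaced by D=2 for every unit. Per-unit G: 5, 3, 4, 6, 9, 10, 8, 7. Mean = 6.5.
Observing D=2 restricts to units where D's equation naturally yields 2: F ∈ {1, -1, 0, 2, 5, 4, 3}. In that subpopulation G = 5, 3, 4, 6, 9, 8, 7, mean 6.
Difference = 6.5 − 6 = 0.5.

0.5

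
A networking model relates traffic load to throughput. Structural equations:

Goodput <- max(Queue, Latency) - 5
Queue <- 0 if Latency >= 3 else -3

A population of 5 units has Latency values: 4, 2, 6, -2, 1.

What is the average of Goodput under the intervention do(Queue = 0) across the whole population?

-2.4

The intervention sets Queue=0 in all 5 units regardless of Latency. Recomputing Goodput per unit gives -1, -3, 1, -5, -4; average -2.4.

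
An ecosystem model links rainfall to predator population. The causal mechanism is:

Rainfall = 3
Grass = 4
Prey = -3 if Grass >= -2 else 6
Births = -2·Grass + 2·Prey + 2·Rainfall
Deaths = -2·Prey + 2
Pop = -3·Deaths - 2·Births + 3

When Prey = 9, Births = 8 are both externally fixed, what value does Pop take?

35

Setting Prey = 9, Births = 8 by intervention discards those variables' equations.
Deaths = -2·Prey + 2  [with Prey=9]  = -16
Pop = -3·Deaths - 2·Births + 3  [with Deaths=-16, Births=8]  = 35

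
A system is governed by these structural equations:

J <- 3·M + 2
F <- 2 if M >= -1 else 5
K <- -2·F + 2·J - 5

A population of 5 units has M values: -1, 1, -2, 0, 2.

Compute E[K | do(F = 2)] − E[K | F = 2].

The intervention sets F=2 in all 5 units regardless of M. Recomputing K per unit gives -11, 1, -17, -5, 7; average -5.
E[K|F=2] averages over only the 4 units with F=2 (M = -1, 1, 0, 2): K = -11, 1, -5, 7, mean -2.
Difference = -5 − (-2) = -3.

-3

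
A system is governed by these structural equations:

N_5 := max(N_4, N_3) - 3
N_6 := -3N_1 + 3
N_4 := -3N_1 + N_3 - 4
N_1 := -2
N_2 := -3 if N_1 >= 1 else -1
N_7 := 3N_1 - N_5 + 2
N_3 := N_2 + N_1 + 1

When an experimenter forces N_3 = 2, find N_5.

do(N_3=2) replaces the equation N_3 := N_2 + N_1 + 1 with the constant N_3 = 2.
N_4 = -3N_1 + N_3 - 4  [with N_1=-2, N_3=2]  = 4
N_5 = max(N_4, N_3) - 3  [with N_4=4, N_3=2]  = 1

1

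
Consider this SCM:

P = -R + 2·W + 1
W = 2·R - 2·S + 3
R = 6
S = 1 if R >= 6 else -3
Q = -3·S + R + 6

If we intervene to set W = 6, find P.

The intervention breaks the incoming arrows to W: W = 2·R - 2·S + 3 no longer applies, and W = 6.
P = -R + 2·W + 1  [with R=6, W=6]  = 7

7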